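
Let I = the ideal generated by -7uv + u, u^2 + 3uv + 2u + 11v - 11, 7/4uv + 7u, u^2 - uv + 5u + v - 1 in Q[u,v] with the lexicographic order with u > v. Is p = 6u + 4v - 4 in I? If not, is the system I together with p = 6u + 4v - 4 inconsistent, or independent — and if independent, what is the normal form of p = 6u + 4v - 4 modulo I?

6u + 4v - 4 lies in I (it reduces to 0).

First compute the reduced Gröbner basis of I by Buchberger's algorithm.
f_1 = -7uv + u, LT = uv.
f_2 = u^2 + 3uv + 2u + 11v - 11, LT = u^2.
f_3 = 7/4uv + 7u, LT = uv.
f_4 = u^2 - uv + 5u + v - 1, LT = u^2.

S(f_1,f_2): lcm = u^2v. S = -1/7u^2 - 3uv^2 - 2uv - 11v^2 + 11v.
  leading term u^2: subtract (-1/7)·f_2 from -1/7u^2 - 3uv^2 - 2uv - 11v^2 + 11v → -3uv^2 - 11/7uv + 2/7u - 11v^2 + 88/7v - 11/7
  leading term uv^2: subtract (3/7v)·f_1 from -3uv^2 - 11/7uv + 2/7u - 11v^2 + 88/7v - 11/7 → -2uv + 2/7u - 11v^2 + 88/7v - 11/7
  leading term uv: subtract (2/7)·f_1 from -2uv + 2/7u - 11v^2 + 88/7v - 11/7 → -11v^2 + 88/7v - 11/7
  leading term v^2: no divisor's leading term divides it; move -11v^2 to the remainder.
  leading term v: no divisor's leading term divides it; move 88/7v to the remainder.
  leading term 1: no divisor's leading term divides it; move -11/7 to the remainder.
  remainder -11v^2 + 88/7v - 11/7 ≠ 0; add h_5 = -11v^2 + 88/7v - 11/7 to the basis.

S(f_1,f_3): lcm = uv. S = -29/7u.
  leading term u: no divisor's leading term divides it; move -29/7u to the remainder.
  remainder -29/7u ≠ 0; add h_6 = -29/7u to the basis.

S(f_1,f_4): lcm = u^2v. S = -1/7u^2 + uv^2 - 5uv - v^2 + v.
  leading term u^2: subtract (-1/7)·f_2 from -1/7u^2 + uv^2 - 5uv - v^2 + v → uv^2 - 32/7uv + 2/7u - v^2 + 18/7v - 11/7
  leading term uv^2: subtract (-1/7v)·f_1 from uv^2 - 32/7uv + 2/7u - v^2 + 18/7v - 11/7 → -31/7uv + 2/7u - v^2 + 18/7v - 11/7
  leading term uv: subtract (31/49)·f_1 from -31/7uv + 2/7u - v^2 + 18/7v - 11/7 → -17/49u - v^2 + 18/7v - 11/7
  leading term u: subtract (17/203)·h_6 from -17/49u - v^2 + 18/7v - 11/7 → -v^2 + 18/7v - 11/7
  leading term v^2: subtract (1/11)·h_5 from -v^2 + 18/7v - 11/7 → 10/7v - 10/7
  leading term v: no divisor's leading term divides it; move 10/7v to the remainder.
  leading term 1: no divisor's leading term divides it; move -10/7 to the remainder.
  remainder 10/7v - 10/7 ≠ 0; add h_7 = 10/7v - 10/7 to the basis.

The other S-polynomials (S(f_2,f_3), S(f_2,f_4), S(f_3,f_4), S(f_1,h_5), S(f_2,h_5), S(f_3,h_5), S(f_4,h_5), S(f_1,h_6), S(f_2,h_6), S(f_3,h_6), S(f_4,h_6), S(h_5,h_6), S(f_1,h_7), S(f_2,h_7), S(f_3,h_7), S(f_4,h_7), S(h_5,h_7), S(h_6,h_7)) all reduce to 0 modulo the current basis, so we have a Gröbner basis.
Inter-reduce: drop elements whose leading term is divisible by another's, tail-reduce, and make monic.
Reduced Gröbner basis: {u, v - 1}.
Label its elements g_1 = u, g_2 = v - 1.

Reduce p = 6u + 4v - 4 modulo G:
  leading term u: subtract (6)·g_1 from 6u + 4v - 4 → 4v - 4
  leading term v: subtract (4)·g_2 from 4v - 4 → 0
  normal form = 0.
Since the normal form is 0, p ∈ I.

The remainder on division by a Gröbner basis is unique — it is the normal form.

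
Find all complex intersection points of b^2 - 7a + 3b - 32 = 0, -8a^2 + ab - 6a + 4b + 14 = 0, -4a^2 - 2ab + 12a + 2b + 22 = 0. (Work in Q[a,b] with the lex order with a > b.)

Compute a lex Gröbner basis by Buchberger's algorithm.
f_1 = -7a + b^2 + 3b - 32, LT = a.
f_2 = -8a^2 + ab - 6a + 4b + 14, LT = a^2.
f_3 = -4a^2 - 2ab + 12a + 2b + 22, LT = a^2.

S(f_1,f_2): lcm = a^2. S = -1/7ab^2 - 17/56ab + 107/28a + 1/2b + 7/4.
  leading term ab^2: subtract (1/49b^2)·f_1 from -1/7ab^2 - 17/56ab + 107/28a + 1/2b + 7/4 → -17/56ab + 107/28a - 1/49b^4 - 3/49b^3 + 32/49b^2 + 1/2b + 7/4
  leading term ab: subtract (17/392b)·f_1 from -17/56ab + 107/28a - 1/49b^4 - 3/49b^3 + 32/49b^2 + 1/2b + 7/4 → 107/28a - 1/49b^4 - 41/392b^3 + 205/392b^2 + 185/98b + 7/4
  leading term a: subtract (-107/196)·f_1 from 107/28a - 1/49b^4 - 41/392b^3 + 205/392b^2 + 185/98b + 7/4 → -1/49b^4 - 41/392b^3 + 419/392b^2 + 691/196b - 3081/196
  leading term b^4: no divisor's leading term divides it; move -1/49b^4 to the remainder.
  leading term b^3: no divisor's leading term divides it; move -41/392b^3 to the remainder.
  leading term b^2: no divisor's leading term divides it; move 419/392b^2 to the remainder.
  leading term b: no divisor's leading term divides it; move 691/196b to the remainder.
  leading term 1: no divisor's leading term divides it; move -3081/196 to the remainder.
  remainder -1/49b^4 - 41/392b^3 + 419/392b^2 + 691/196b - 3081/196 ≠ 0; add h_4 = -1/49b^4 - 41/392b^3 + 419/392b^2 + 691/196b - 3081/196 to the basis.

S(f_1,f_3): lcm = a^2. S = -1/7ab^2 - 13/14ab + 53/7a + 1/2b + 11/2.
  leading term ab^2: subtract (1/49b^2)·f_1 from -1/7ab^2 - 13/14ab + 53/7a + 1/2b + 11/2 → -13/14ab + 53/7a - 1/49b^4 - 3/49b^3 + 32/49b^2 + 1/2b + 11/2
  leading term ab: subtract (13/98b)·f_1 from -13/14ab + 53/7a - 1/49b^4 - 3/49b^3 + 32/49b^2 + 1/2b + 11/2 → 53/7a - 1/49b^4 - 19/98b^3 + 25/98b^2 + 465/98b + 11/2
  leading term a: subtract (-53/49)·f_1 from 53/7a - 1/49b^4 - 19/98b^3 + 25/98b^2 + 465/98b + 11/2 → -1/49b^4 - 19/98b^3 + 131/98b^2 + 783/98b - 2853/98
  leading term b^4: subtract (1)·h_4 from -1/49b^4 - 19/98b^3 + 131/98b^2 + 783/98b - 2853/98 → -5/56b^3 + 15/56b^2 + 125/28b - 375/28
  leading term b^3: no divisor's leading term divides it; move -5/56b^3 to the remainder.
  leading term b^2: no divisor's leading term divides it; move 15/56b^2 to the remainder.
  leading term b: no divisor's leading term divides it; move 125/28b to the remainder.
  leading term 1: no divisor's leading term divides it; move -375/28 to the remainder.
  remainder -5/56b^3 + 15/56b^2 + 125/28b - 375/28 ≠ 0; add h_5 = -5/56b^3 + 15/56b^2 + 125/28b - 375/28 to the basis.

S(h_4,h_5): lcm = b^4. S = 65/8b^3 - 19/8b^2 - 1291/4b + 3081/4.
  leading term b^3: subtract (-91)·h_5 from 65/8b^3 - 19/8b^2 - 1291/4b + 3081/4 → 22b^2 + 167/2b - 897/2
  leading term b^2: no divisor's leading term divides it; move 22b^2 to the remainder.
  leading term b: no divisor's leading term divides it; move 167/2b to the remainder.
  leading term 1: no divisor's leading term divides it; move -897/2 to the remainder.
  remainder 22b^2 + 167/2b - 897/2 ≠ 0; add h_6 = 22b^2 + 167/2b - 897/2 to the basis.

S(h_5,h_6): lcm = b^3. S = -299/44b^2 - 1303/44b + 150.
  leading term b^2: subtract (-299/968)·h_6 from -299/44b^2 - 1303/44b + 150 → -7399/1936b + 22197/1936
  leading term b: no divisor's leading term divides it; move -7399/1936b to the remainder.
  leading term 1: no divisor's leading term divides it; move 22197/1936 to the remainder.
  remainder -7399/1936b + 22197/1936 ≠ 0; add h_7 = -7399/1936b + 22197/1936 to the basis.

The other S-polynomials (S(f_2,f_3), S(f_1,h_4), S(f_2,h_4), S(f_3,h_4), S(f_1,h_5), S(f_2,h_5), S(f_3,h_5), S(f_1,h_6), S(f_2,h_6), S(f_3,h_6), S(h_4,h_6), S(f_1,h_7), S(f_2,h_7), S(f_3,h_7), S(h_4,h_7), S(h_5,h_7), S(h_6,h_7)) all reduce to 0 modulo the current basis, so we have a Gröbner basis.
Inter-reduce: drop elements whose leading term is divisible by another's, tail-reduce, and make monic.
Reduced Gröbner basis: {a + 2, b - 3}.

From the last basis element, b - 3 = 0, so b takes values in {3}. Each choice, substituted upward through the basis, yields the corresponding point(s) of the solution set.
  b = 3: the earlier basis element becomes a + 2 = 0, giving a = -2 — point (-2, 3).
Check: every point annihilates each of the original generators.

{(-2, 3)}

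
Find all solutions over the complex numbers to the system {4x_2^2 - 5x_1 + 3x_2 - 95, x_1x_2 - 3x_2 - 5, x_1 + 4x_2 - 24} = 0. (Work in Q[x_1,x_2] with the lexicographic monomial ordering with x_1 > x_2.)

{(4, 5)}

Compute a lex Gröbner basis by Buchberger's algorithm.
f_1 = -5x_1 + 4x_2^2 + 3x_2 - 95, LT = x_1.
f_2 = x_1x_2 - 3x_2 - 5, LT = x_1x_2.
f_3 = x_1 + 4x_2 - 24, LT = x_1.

S(f_1,f_2): lcm = x_1x_2. S = -4/5x_2^3 - 3/5x_2^2 + 22x_2 + 5.
  leading term x_2^3: no divisor's leading term divides it; move -4/5x_2^3 to the remainder.
  leading term x_2^2: no divisor's leading term divides it; move -3/5x_2^2 to the remainder.
  leading term x_2: no divisor's leading term divides it; move 22x_2 to the remainder.
  leading term 1: no divisor's leading term divides it; move 5 to the remainder.
  remainder -4/5x_2^3 - 3/5x_2^2 + 22x_2 + 5 ≠ 0; add h_4 = -4/5x_2^3 - 3/5x_2^2 + 22x_2 + 5 to the basis.

S(f_1,f_3): lcm = x_1. S = -4/5x_2^2 - 23/5x_2 + 43.
  leading term x_2^2: no divisor's leading term divides it; move -4/5x_2^2 to the remainder.
  leading term x_2: no divisor's leading term divides it; move -23/5x_2 to the remainder.
  leading term 1: no divisor's leading term divides it; move 43 to the remainder.
  remainder -4/5x_2^2 - 23/5x_2 + 43 ≠ 0; add h_5 = -4/5x_2^2 - 23/5x_2 + 43 to the basis.

S(f_2,f_3): lcm = x_1x_2. S = -4x_2^2 + 21x_2 - 5.
  leading term x_2^2: subtract (5)·h_5 from -4x_2^2 + 21x_2 - 5 → 44x_2 - 220
  leading term x_2: no divisor's leading term divides it; move 44x_2 to the remainder.
  leading term 1: no divisor's leading term divides it; move -220 to the remainder.
  remainder 44x_2 - 220 ≠ 0; add h_6 = 44x_2 - 220 to the basis.

The other S-polynomials (S(f_1,h_4), S(f_2,h_4), S(f_3,h_4), S(f_1,h_5), S(f_2,h_5), S(f_3,h_5), S(h_4,h_5), S(f_1,h_6), S(f_2,h_6), S(f_3,h_6), S(h_4,h_6), S(h_5,h_6)) all reduce to 0 modulo the current basis, so we have a Gröbner basis.
Inter-reduce: drop elements whose leading term is divisible by another's, tail-reduce, and make monic.
Reduced Gröbner basis: {x_1 - 4, x_2 - 5}.

From the last basis element, x_2 - 5 = 0, so x_2 takes values in {5}. Each choice, substituted upward through the basis, yields the corresponding point(s) of the solution set.
  x_2 = 5: the earlier basis element becomes x_1 - 4 = 0, giving x_1 = 4 — point (4, 5).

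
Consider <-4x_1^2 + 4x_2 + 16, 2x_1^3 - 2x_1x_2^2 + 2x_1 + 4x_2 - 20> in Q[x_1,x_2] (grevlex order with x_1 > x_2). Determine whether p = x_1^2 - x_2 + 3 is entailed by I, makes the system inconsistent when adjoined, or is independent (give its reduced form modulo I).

First compute the reduced Gröbner basis of I by Buchberger's algorithm.
f_1 = -4x_1^2 + 4x_2 + 16, LT = x_1^2.
f_2 = 2x_1^3 - 2x_1x_2^2 + 2x_1 + 4x_2 - 20, LT = x_1^3.

S(f_1,f_2): lcm = x_1^3. S = x_1x_2^2 - x_1x_2 - 5x_1 - 2x_2 + 10.
  leading term x_1x_2^2: no divisor's leading term divides it; move x_1x_2^2 to the remainder.
  leading term x_1x_2: no divisor's leading term divides it; move -x_1x_2 to the remainder.
  leading term x_1: no divisor's leading term divides it; move -5x_1 to the remainder.
  leading term x_2: no divisor's leading term divides it; move -2x_2 to the remainder.
  leading term 1: no divisor's leading term divides it; move 10 to the remainder.
  remainder x_1x_2^2 - x_1x_2 - 5x_1 - 2x_2 + 10 ≠ 0; add h_3 = x_1x_2^2 - x_1x_2 - 5x_1 - 2x_2 + 10 to the basis.

S(f_1,h_3): lcm = x_1^2x_2^2. S = x_1^2x_2 - x_2^3 + 5x_1^2 + 2x_1x_2 - 4x_2^2 - 10x_1.
  leading term x_1^2x_2: subtract (-1/4x_2)·f_1 from x_1^2x_2 - x_2^3 + 5x_1^2 + 2x_1x_2 - 4x_2^2 - 10x_1 → -x_2^3 + 5x_1^2 + 2x_1x_2 - 3x_2^2 - 10x_1 + 4x_2
  leading term x_2^3: no divisor's leading term divides it; move -x_2^3 to the remainder.
  leading term x_1^2: subtract (-5/4)·f_1 from 5x_1^2 + 2x_1x_2 - 3x_2^2 - 10x_1 + 4x_2 → 2x_1x_2 - 3x_2^2 - 10x_1 + 9x_2 + 20
  leading term x_1x_2: no divisor's leading term divides it; move 2x_1x_2 to the remainder.
  leading term x_2^2: no divisor's leading term divides it; move -3x_2^2 to the remainder.
  leading term x_1: no divisor's leading term divides it; move -10x_1 to the remainder.
  leading term x_2: no divisor's leading term divides it; move 9x_2 to the remainder.
  leading term 1: no divisor's leading term divides it; move 20 to the remainder.
  remainder -x_2^3 + 2x_1x_2 - 3x_2^2 - 10x_1 + 9x_2 + 20 ≠ 0; add h_4 = -x_2^3 + 2x_1x_2 - 3x_2^2 - 10x_1 + 9x_2 + 20 to the basis.

The other S-polynomials (S(f_2,h_3), S(f_1,h_4), S(f_2,h_4), S(h_3,h_4)) all reduce to 0 modulo the current basis, so we have a Gröbner basis.
Inter-reduce: drop elements whose leading term is divisible by another's, tail-reduce, and make monic.
Reduced Gröbner basis: {x_1x_2^2 - x_1x_2 - 5x_1 - 2x_2 + 10, x_2^3 - 2x_1x_2 + 3x_2^2 + 10x_1 - 9x_2 - 20, x_1^2 - x_2 - 4}.
Label its elements g_1 = x_1x_2^2 - x_1x_2 - 5x_1 - 2x_2 + 10, g_2 = x_2^3 - 2x_1x_2 + 3x_2^2 + 10x_1 - 9x_2 - 20, g_3 = x_1^2 - x_2 - 4.

Reduce p = x_1^2 - x_2 + 3 modulo G:
  leading term x_1^2: subtract (1)·g_3 from x_1^2 - x_2 + 3 → 7
  leading term 1: no divisor's leading term divides it; move 7 to the remainder.
  normal form = 7.
The normal form is nonzero, so p ∉ I. Since p minus its normal form lies in I, I + (p) = I + (r) where r = 7; decide whether this ideal is the whole ring.
Here r = 7 is a nonzero constant, hence a unit: 1 ∈ I + (p), the Gröbner basis of I + (p) is {1}, and the enlarged system has no common solution — adjoining p is inconsistent.

Adjoining x_1^2 - x_2 + 3 makes the ideal the whole ring: the system is inconsistent.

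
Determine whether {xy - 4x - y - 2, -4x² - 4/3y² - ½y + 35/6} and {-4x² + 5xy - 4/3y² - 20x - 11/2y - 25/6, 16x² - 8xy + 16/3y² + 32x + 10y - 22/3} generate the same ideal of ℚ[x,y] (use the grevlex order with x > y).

Since reduced Gröbner bases are canonical representatives of ideals under a given ordering, it suffices to compute and compare them.
Buchberger on the first generating set:
f_1 = xy - 4x - y - 2, LT = xy.
f_2 = -4x² - 4/3y² - ½y + 35/6, LT = x².

S(f_1,f_2): lcm = x²y. S = -⅓y³ - 4x² - xy - ⅛y² - 2x + 35/24y.
  leading term y³: no divisor's leading term divides it; move -⅓y³ to the remainder.
  leading term x²: subtract (1)·f_2 from -4x² - xy - ⅛y² - 2x + 35/24y → -xy + 29/24y² - 2x + 47/24y - 35/6
  leading term xy: subtract (-1)·f_1 from -xy + 29/24y² - 2x + 47/24y - 35/6 → 29/24y² - 6x + 23/24y - 47/6
  leading term y²: no divisor's leading term divides it; move 29/24y² to the remainder.
  leading term x: no divisor's leading term divides it; move -6x to the remainder.
  leading term y: no divisor's leading term divides it; move 23/24y to the remainder.
  leading term 1: no divisor's leading term divides it; move -47/6 to the remainder.
  remainder -⅓y³ + 29/24y² - 6x + 23/24y - 47/6 ≠ 0; add g_3 = -⅓y³ + 29/24y² - 6x + 23/24y - 47/6 to the basis.

The other S-polynomials (S(f_1,g_3), S(f_2,g_3)) all reduce to 0 modulo the current basis, so we have a Gröbner basis.
Inter-reduce: drop elements whose leading term is divisible by another's, tail-reduce, and make monic.
Reduced Gröbner basis: {y³ - 29/8y² + 18x - 23/8y + 47/2, x² + ⅓y² + ⅛y - 35/24, xy - 4x - y - 2}.

Buchberger on the second generating set:
h_1 = -4x² + 5xy - 4/3y² - 20x - 11/2y - 25/6, LT = x².
h_2 = 16x² - 8xy + 16/3y² + 32x + 10y - 22/3, LT = x².

S(h_1,h_2): lcm = x². S = -¾xy + 3x + ¾y + 3/2.
  leading term xy: no divisor's leading term divides it; move -¾xy to the remainder.
  leading term x: no divisor's leading term divides it; move 3x to the remainder.
  leading term y: no divisor's leading term divides it; move ¾y to the remainder.
  leading term 1: no divisor's leading term divides it; move 3/2 to the remainder.
  remainder -¾xy + 3x + ¾y + 3/2 ≠ 0; add k_3 = -¾xy + 3x + ¾y + 3/2 to the basis.

S(h_1,k_3): lcm = x²y. S = -5/4xy² + ⅓y³ + 4x² + 6xy + 11/8y² + 2x + 25/24y.
  leading term xy²: subtract (5/3y)·k_3 from -5/4xy² + ⅓y³ + 4x² + 6xy + 11/8y² + 2x + 25/24y → ⅓y³ + 4x² + xy + ⅛y² + 2x - 35/24y
  leading term y³: no divisor's leading term divides it; move ⅓y³ to the remainder.
  leading term x²: subtract (-1)·h_1 from 4x² + xy + ⅛y² + 2x - 35/24y → 6xy - 29/24y² - 18x - 167/24y - 25/6
  leading term xy: subtract (-8)·k_3 from 6xy - 29/24y² - 18x - 167/24y - 25/6 → -29/24y² + 6x - 23/24y + 47/6
  leading term y²: no divisor's leading term divides it; move -29/24y² to the remainder.
  leading term x: no divisor's leading term divides it; move 6x to the remainder.
  leading term y: no divisor's leading term divides it; move -23/24y to the remainder.
  leading term 1: no divisor's leading term divides it; move 47/6 to the remainder.
  remainder ⅓y³ - 29/24y² + 6x - 23/24y + 47/6 ≠ 0; add k_4 = ⅓y³ - 29/24y² + 6x - 23/24y + 47/6 to the basis.

The other S-polynomials (S(h_2,k_3), S(h_1,k_4), S(h_2,k_4), S(k_3,k_4)) all reduce to 0 modulo the current basis, so we have a Gröbner basis.
Inter-reduce: drop elements whose leading term is divisible by another's, tail-reduce, and make monic.
Reduced Gröbner basis: {y³ - 29/8y² + 18x - 23/8y + 47/2, x² + ⅓y² + ⅛y - 35/24, xy - 4x - y - 2}.

Same reduced basis, so the two generating sets span the same ideal.

Yes, the ideals are equal.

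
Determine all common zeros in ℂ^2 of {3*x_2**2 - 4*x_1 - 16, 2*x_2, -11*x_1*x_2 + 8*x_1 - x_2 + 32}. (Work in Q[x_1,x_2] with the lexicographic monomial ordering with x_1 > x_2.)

{(-4, 0)}

Compute a lex Gröbner basis by Buchberger's algorithm.
f_1 = -4*x_1 + 3*x_2**2 - 16, LT = x_1.
f_2 = 2*x_2, LT = x_2.
f_3 = -11*x_1*x_2 + 8*x_1 - x_2 + 32, LT = x_1*x_2.

The S-polynomials (S(f_1,f_2), S(f_1,f_3), S(f_2,f_3)) all reduce to 0 modulo the current basis, so we have a Gröbner basis.
Inter-reduce: drop elements whose leading term is divisible by another's, tail-reduce, and make monic.
Reduced Gröbner basis: {x_1 + 4, x_2}.

Elimination: the polynomial x_2 lies in the elimination ideal for x_2, so x_2 ∈ {0}. For each such x_2, the remaining basis elements (now univariate) give the rest of the solution.
  x_2 = 0: the earlier basis element becomes x_1 + 4 = 0, giving x_1 = -4 — point (-4, 0).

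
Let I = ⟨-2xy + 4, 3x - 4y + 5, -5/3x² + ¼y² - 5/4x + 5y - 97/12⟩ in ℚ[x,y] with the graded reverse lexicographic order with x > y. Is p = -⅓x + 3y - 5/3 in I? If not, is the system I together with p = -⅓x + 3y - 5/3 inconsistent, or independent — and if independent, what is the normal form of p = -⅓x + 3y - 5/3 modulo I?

First compute the reduced Gröbner basis of I by Buchberger's algorithm.
f_1 = -2xy + 4, LT = xy.
f_2 = 3x - 4y + 5, LT = x.
f_3 = -5/3x² + ¼y² - 5/4x + 5y - 97/12, LT = x².

S(f_1,f_2): lcm = xy. S = 4/3y² - 5/3y - 2.
  reduce S modulo (f_1, f_2, f_3):
  remainder 4/3y² - 5/3y - 2 ≠ 0; add h_4 = 4/3y² - 5/3y - 2 to the basis.

S(f_1,f_3): lcm = x²y. S = 3/20y³ - ¾xy + 3y² - 2x - 97/20y.
  reduce S modulo (f_1, f_2, f_3, h_4):
  remainder -635/192y + 635/96 ≠ 0; add h_5 = -635/192y + 635/96 to the basis.

The other S-polynomials (S(f_2,f_3), S(f_1,h_4), S(f_2,h_4), S(f_3,h_4), S(f_1,h_5), S(f_2,h_5), S(f_3,h_5), S(h_4,h_5)) all reduce to 0 modulo the current basis, so we have a Gröbner basis.
Inter-reduce: drop elements whose leading term is divisible by another's, tail-reduce, and make monic.
Reduced Gröbner basis: {x - 1, y - 2}.
Label its elements g_1 = x - 1, g_2 = y - 2.

Reduce p = -⅓x + 3y - 5/3 modulo G:
  leading term x: subtract (-⅓)·g_1 from -⅓x + 3y - 5/3 → 3y - 2
  leading term y: subtract (3)·g_2 from 3y - 2 → 4
  leading term 1: no divisor's leading term divides it; move 4 to the remainder.
  normal form = 4.
The normal form is nonzero, so p ∉ I. Since p minus its normal form lies in I, I + (p) = I + (r) where r = 4; decide whether this ideal is the whole ring.
Here r = 4 is a nonzero constant, hence a unit: 1 ∈ I + (p), the Gröbner basis of I + (p) is {1}, and the enlarged system has no common solution — adjoining p is inconsistent.

Adjoining -⅓x + 3y - 5/3 makes the ideal the whole ring: the system is inconsistent.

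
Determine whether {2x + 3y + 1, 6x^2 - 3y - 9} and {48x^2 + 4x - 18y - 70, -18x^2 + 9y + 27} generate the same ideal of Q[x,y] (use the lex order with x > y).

Yes, the ideals are equal.

Since reduced Gröbner bases are canonical representatives of ideals under a given ordering, it suffices to compute and compare them.
Buchberger on the first generating set:
f_1 = 2x + 3y + 1, LT = x.
f_2 = 6x^2 - 3y - 9, LT = x^2.

S(f_1,f_2): lcm = x^2. S = 3/2xy + 1/2x + 1/2y + 3/2.
  leading term xy: subtract (3/4y)·f_1 from 3/2xy + 1/2x + 1/2y + 3/2 → 1/2x - 9/4y^2 - 1/4y + 3/2
  leading term x: subtract (1/4)·f_1 from 1/2x - 9/4y^2 - 1/4y + 3/2 → -9/4y^2 - y + 5/4
  leading term y^2: no divisor's leading term divides it; move -9/4y^2 to the remainder.
  leading term y: no divisor's leading term divides it; move -y to the remainder.
  leading term 1: no divisor's leading term divides it; move 5/4 to the remainder.
  remainder -9/4y^2 - y + 5/4 ≠ 0; add g_3 = -9/4y^2 - y + 5/4 to the basis.

The other S-polynomials (S(f_1,g_3), S(f_2,g_3)) all reduce to 0 modulo the current basis, so we have a Gröbner basis.
Inter-reduce: drop elements whose leading term is divisible by another's, tail-reduce, and make monic.
Reduced Gröbner basis: {x + 3/2y + 1/2, y^2 + 4/9y - 5/9}.

Buchberger on the second generating set:
h_1 = 48x^2 + 4x - 18y - 70, LT = x^2.
h_2 = -18x^2 + 9y + 27, LT = x^2.

S(h_1,h_2): lcm = x^2. S = 1/12x + 1/8y + 1/24.
  leading term x: no divisor's leading term divides it; move 1/12x to the remainder.
  leading term y: no divisor's leading term divides it; move 1/8y to the remainder.
  leading term 1: no divisor's leading term divides it; move 1/24 to the remainder.
  remainder 1/12x + 1/8y + 1/24 ≠ 0; add k_3 = 1/12x + 1/8y + 1/24 to the basis.

S(h_1,k_3): lcm = x^2. S = -3/2xy - 5/12x - 3/8y - 35/24.
  leading term xy: subtract (-18y)·k_3 from -3/2xy - 5/12x - 3/8y - 35/24 → -5/12x + 9/4y^2 + 3/8y - 35/24
  leading term x: subtract (-5)·k_3 from -5/12x + 9/4y^2 + 3/8y - 35/24 → 9/4y^2 + y - 5/4
  leading term y^2: no divisor's leading term divides it; move 9/4y^2 to the remainder.
  leading term y: no divisor's leading term divides it; move y to the remainder.
  leading term 1: no divisor's leading term divides it; move -5/4 to the remainder.
  remainder 9/4y^2 + y - 5/4 ≠ 0; add k_4 = 9/4y^2 + y - 5/4 to the basis.

The other S-polynomials (S(h_2,k_3), S(h_1,k_4), S(h_2,k_4), S(k_3,k_4)) all reduce to 0 modulo the current basis, so we have a Gröbner basis.
Inter-reduce: drop elements whose leading term is divisible by another's, tail-reduce, and make monic.
Reduced Gröbner basis: {x + 3/2y + 1/2, y^2 + 4/9y - 5/9}.

Same reduced basis, so the two generating sets span the same ideal.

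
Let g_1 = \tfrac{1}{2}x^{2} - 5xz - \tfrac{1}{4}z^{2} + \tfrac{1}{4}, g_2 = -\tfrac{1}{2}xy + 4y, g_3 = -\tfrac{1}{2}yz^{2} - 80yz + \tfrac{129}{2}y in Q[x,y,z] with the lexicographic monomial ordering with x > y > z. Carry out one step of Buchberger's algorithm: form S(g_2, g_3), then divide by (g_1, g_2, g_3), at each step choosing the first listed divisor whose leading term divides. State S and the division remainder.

lcm(LM(g_2), LM(g_3)) = xyz^{2}.
S = (lcm/LT(g_2))·g_2 − (lcm/LT(g_3))·g_3 = -160xyz + 129xy - 8yz^{2}.
Reduce S modulo (g_1, g_2, g_3) in that order:
  leading term xyz: subtract (320z)·g_2 from -160xyz + 129xy - 8yz^{2} → 129xy - 8yz^{2} - 1280yz
  leading term xy: subtract (-258)·g_2 from 129xy - 8yz^{2} - 1280yz → -8yz^{2} - 1280yz + 1032y
  leading term yz^{2}: subtract (16)·g_3 from -8yz^{2} - 1280yz + 1032y → 0
The remainder is 0, so this S-polynomial contributes no new basis element.
An S-polynomial is built so that the two leading terms cancel; whether anything survives reduction is exactly the Gröbner-basis criterion.

S(g_2, g_3) = -160xyz + 129xy - 8yz^{2}; remainder on division = 0.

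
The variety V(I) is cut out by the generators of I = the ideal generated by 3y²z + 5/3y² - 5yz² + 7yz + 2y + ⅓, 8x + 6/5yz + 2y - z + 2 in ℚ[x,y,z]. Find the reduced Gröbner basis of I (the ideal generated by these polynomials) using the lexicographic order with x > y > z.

G = {x + 3/20yz + ¼y - ⅛z + ¼, y²z + 5/9y² - 5/3yz² + 7/3yz + ⅔y + 1/9}

f_1 = 3y²z + 5/3y² - 5yz² + 7yz + 2y + ⅓, LT = y²z.
f_2 = 8x + 6/5yz + 2y - z + 2, LT = x.

The S-polynomials (S(f_1,f_2)) all reduce to 0 modulo the current basis, so we have a Gröbner basis.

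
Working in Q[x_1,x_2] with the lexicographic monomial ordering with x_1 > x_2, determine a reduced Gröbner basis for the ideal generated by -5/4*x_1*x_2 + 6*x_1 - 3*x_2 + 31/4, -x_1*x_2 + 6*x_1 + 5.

G = {x_1 + 2*x_2 - 1, x_2**2 - 13/2*x_2 + 11/2}

f_1 = -5/4*x_1*x_2 + 6*x_1 - 3*x_2 + 31/4, LT = x_1*x_2.
f_2 = -x_1*x_2 + 6*x_1 + 5, LT = x_1*x_2.

S(f_1,f_2): lcm = x_1*x_2. S = 6/5*x_1 + 12/5*x_2 - 6/5.
  leading term x_1: no divisor's leading term divides it; move 6/5*x_1 to the remainder.
  leading term x_2: no divisor's leading term divides it; move 12/5*x_2 to the remainder.
  leading term 1: no divisor's leading term divides it; move -6/5 to the remainder.
  remainder 6/5*x_1 + 12/5*x_2 - 6/5 ≠ 0; add g_3 = 6/5*x_1 + 12/5*x_2 - 6/5 to the basis.

S(f_1,g_3): lcm = x_1*x_2. S = -24/5*x_1 - 2*x_2**2 + 17/5*x_2 - 31/5.
  leading term x_1: subtract (-4)·g_3 from -24/5*x_1 - 2*x_2**2 + 17/5*x_2 - 31/5 → -2*x_2**2 + 13*x_2 - 11
  leading term x_2**2: no divisor's leading term divides it; move -2*x_2**2 to the remainder.
  leading term x_2: no divisor's leading term divides it; move 13*x_2 to the remainder.
  leading term 1: no divisor's leading term divides it; move -11 to the remainder.
  remainder -2*x_2**2 + 13*x_2 - 11 ≠ 0; add g_4 = -2*x_2**2 + 13*x_2 - 11 to the basis.

The other S-polynomials (S(f_2,g_3), S(f_1,g_4), S(f_2,g_4), S(g_3,g_4)) all reduce to 0 modulo the current basis, so we have a Gröbner basis.
Inter-reduce: drop elements whose leading term is divisible by another's, tail-reduce, and make monic.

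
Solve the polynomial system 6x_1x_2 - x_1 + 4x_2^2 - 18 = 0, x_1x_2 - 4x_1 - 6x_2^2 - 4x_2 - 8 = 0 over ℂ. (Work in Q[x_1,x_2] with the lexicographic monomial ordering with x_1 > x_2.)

Compute a lex Gröbner basis by Buchberger's algorithm.
f_1 = 6x_1x_2 - x_1 + 4x_2^2 - 18, LT = x_1x_2.
f_2 = x_1x_2 - 4x_1 - 6x_2^2 - 4x_2 - 8, LT = x_1x_2.

S(f_1,f_2): lcm = x_1x_2. S = 23/6x_1 + 20/3x_2^2 + 4x_2 + 5.
  reduce S modulo (f_1, f_2):
  remainder 23/6x_1 + 20/3x_2^2 + 4x_2 + 5 ≠ 0; add h_3 = 23/6x_1 + 20/3x_2^2 + 4x_2 + 5 to the basis.

S(f_1,h_3): lcm = x_1x_2. S = -1/6x_1 - 40/23x_2^3 - 26/69x_2^2 - 30/23x_2 - 3.
  reduce S modulo (f_1, f_2, h_3):
  remainder -40/23x_2^3 - 2/23x_2^2 - 26/23x_2 - 64/23 ≠ 0; add h_4 = -40/23x_2^3 - 2/23x_2^2 - 26/23x_2 - 64/23 to the basis.

The other S-polynomials (S(f_2,h_3), S(f_1,h_4), S(f_2,h_4), S(h_3,h_4)) all reduce to 0 modulo the current basis, so we have a Gröbner basis.
Inter-reduce: drop elements whose leading term is divisible by another's, tail-reduce, and make monic.
Reduced Gröbner basis: {x_1 + 40/23x_2^2 + 24/23x_2 + 30/23, x_2^3 + 1/20x_2^2 + 13/20x_2 + 8/5}.

A lex Gröbner basis eliminates variables successively. Here x_2^3 + 1/20x_2^2 + 13/20x_2 + 8/5 depends only on x_2, with roots {-1, 19/40 - sqrt(2199)*I/40, 19/40 + sqrt(2199)*I/40}; lifting each root through the earlier basis elements recovers the full solutions.
  x_2 = -1: the earlier basis element becomes x_1 + 2 = 0, giving x_1 = -2 — point (-2, -1).
  x_2 = 19/40 - sqrt(2199)*I/40: the earlier basis element becomes x_1 - 91/460 - 31*sqrt(2199)*I/460 = 0, giving x_1 = 91/460 + 31*sqrt(2199)*I/460 — point (91/460 + 31*sqrt(2199)*I/460, 19/40 - sqrt(2199)*I/40).
  x_2 = 19/40 + sqrt(2199)*I/40: the earlier basis element becomes x_1 - 91/460 + 31*sqrt(2199)*I/460 = 0, giving x_1 = 91/460 - 31*sqrt(2199)*I/460 — point (91/460 - 31*sqrt(2199)*I/460, 19/40 + sqrt(2199)*I/40).

{(-2, -1), (91/460 + 31*sqrt(2199)*I/460, 19/40 - sqrt(2199)*I/40), (91/460 - 31*sqrt(2199)*I/460, 19/40 + sqrt(2199)*I/40)}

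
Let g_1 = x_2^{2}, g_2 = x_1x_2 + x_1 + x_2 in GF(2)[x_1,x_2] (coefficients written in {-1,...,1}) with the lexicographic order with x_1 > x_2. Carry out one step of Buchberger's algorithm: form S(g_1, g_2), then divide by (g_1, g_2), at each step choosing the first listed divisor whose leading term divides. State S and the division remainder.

S(g_1, g_2) = x_1x_2 + x_2^{2}; remainder on division = x_1 + x_2.

lcm(LM(g_1), LM(g_2)) = x_1x_2^{2}.
S = (lcm/LT(g_1))·g_1 − (lcm/LT(g_2))·g_2 = x_1x_2 + x_2^{2}.
Reduce S modulo (g_1, g_2) in that order:
  leading term x_1x_2: subtract (1)·g_2 from x_1x_2 + x_2^{2} → x_1 + x_2^{2} + x_2
  leading term x_1: no divisor's leading term divides it; move x_1 to the remainder.
  leading term x_2^{2}: subtract (1)·g_1 from x_2^{2} + x_2 → x_2
  leading term x_2: no divisor's leading term divides it; move x_2 to the remainder.
The remainder x_1 + x_2 is nonzero, so it would be added as the next basis element.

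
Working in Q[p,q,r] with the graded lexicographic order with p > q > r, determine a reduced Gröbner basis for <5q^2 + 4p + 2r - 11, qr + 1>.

f_1 = 5q^2 + 4p + 2r - 11, LT = q^2.
f_2 = qr + 1, LT = qr.

S(f_1,f_2): lcm = q^2r. S = 4/5pr + 2/5r^2 - q - 11/5r.
  reduce S modulo (f_1, f_2):
  remainder 4/5pr + 2/5r^2 - q - 11/5r ≠ 0; add g_3 = 4/5pr + 2/5r^2 - q - 11/5r to the basis.

The other S-polynomials (S(f_1,g_3), S(f_2,g_3)) all reduce to 0 modulo the current basis, so we have a Gröbner basis.

G = {pr + 1/2r^2 - 5/4q - 11/4r, q^2 + 4/5p + 2/5r - 11/5, qr + 1}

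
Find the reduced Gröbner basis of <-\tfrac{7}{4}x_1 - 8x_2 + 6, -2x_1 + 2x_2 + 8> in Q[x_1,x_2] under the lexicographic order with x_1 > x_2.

f_1 = -\tfrac{7}{4}x_1 - 8x_2 + 6, LT = x_1.
f_2 = -2x_1 + 2x_2 + 8, LT = x_1.

S(f_1,f_2): lcm = x_1. S = \tfrac{39}{7}x_2 + \tfrac{4}{7}.
  leading term x_2: no divisor's leading term divides it; move \tfrac{39}{7}x_2 to the remainder.
  leading term 1: no divisor's leading term divides it; move \tfrac{4}{7} to the remainder.
  remainder \tfrac{39}{7}x_2 + \tfrac{4}{7} ≠ 0; add g_3 = \tfrac{39}{7}x_2 + \tfrac{4}{7} to the basis.

S(f_1,g_3): leading monomials are coprime, so the S-polynomial reduces to 0 (Buchberger's first criterion).
S(f_2,g_3): leading monomials are coprime, so the S-polynomial reduces to 0 (Buchberger's first criterion).
Every S-polynomial of the final basis reduces to 0, so we have a Gröbner basis.
Inter-reduce: drop elements whose leading term is divisible by another's, tail-reduce, and make monic.

G = {x_1 - \tfrac{152}{39}, x_2 + \tfrac{4}{39}}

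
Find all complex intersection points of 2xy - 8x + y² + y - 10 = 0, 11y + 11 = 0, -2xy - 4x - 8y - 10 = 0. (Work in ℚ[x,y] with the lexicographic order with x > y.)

{(-1, -1)}

Compute a lex Gröbner basis by Buchberger's algorithm.
f_1 = 2xy - 8x + y² + y - 10, LT = xy.
f_2 = 11y + 11, LT = y.
f_3 = -2xy - 4x - 8y - 10, LT = xy.

S(f_1,f_2): lcm = xy. S = -5x + ½y² + ½y - 5.
  leading term x: no divisor's leading term divides it; move -5x to the remainder.
  leading term y²: subtract (1/22y)·f_2 from ½y² + ½y - 5 → -5
  leading term 1: no divisor's leading term divides it; move -5 to the remainder.
  remainder -5x - 5 ≠ 0; add h_4 = -5x - 5 to the basis.

S(f_1,f_3): lcm = xy. S = -6x + ½y² - 7/2y - 10.
  leading term x: subtract (6/5)·h_4 from -6x + ½y² - 7/2y - 10 → ½y² - 7/2y - 4
  leading term y²: subtract (1/22y)·f_2 from ½y² - 7/2y - 4 → -4y - 4
  leading term y: subtract (-4/11)·f_2 from -4y - 4 → 0
  remainder 0.

S(f_2,f_3): lcm = xy. S = -x - 4y - 5.
  leading term x: subtract (⅕)·h_4 from -x - 4y - 5 → -4y - 4
  leading term y: subtract (-4/11)·f_2 from -4y - 4 → 0
  remainder 0.

S(f_1,h_4): lcm = xy. S = -4x + ½y² - ½y - 5.
  leading term x: subtract (⅘)·h_4 from -4x + ½y² - ½y - 5 → ½y² - ½y - 1
  leading term y²: subtract (1/22y)·f_2 from ½y² - ½y - 1 → -y - 1
  leading term y: subtract (-1/11)·f_2 from -y - 1 → 0
  remainder 0.

S(f_2,h_4): leading monomials are coprime, so the S-polynomial reduces to 0 (Buchberger's first criterion).
S(f_3,h_4): lcm = xy. S = 2x + 3y + 5.
  leading term x: subtract (-⅖)·h_4 from 2x + 3y + 5 → 3y + 3
  leading term y: subtract (3/11)·f_2 from 3y + 3 → 0
  remainder 0.

Every S-polynomial of the final basis reduces to 0, so we have a Gröbner basis.
Inter-reduce: drop elements whose leading term is divisible by another's, tail-reduce, and make monic.
Reduced Gröbner basis: {x + 1, y + 1}.

Elimination: the polynomial y + 1 lies in the elimination ideal for y, so y ∈ {-1}. For each such y, the remaining basis elements (now univariate) give the rest of the solution.
  y = -1: the earlier basis element becomes x + 1 = 0, giving x = -1 — point (-1, -1).
Each listed point satisfies every original equation (direct substitution).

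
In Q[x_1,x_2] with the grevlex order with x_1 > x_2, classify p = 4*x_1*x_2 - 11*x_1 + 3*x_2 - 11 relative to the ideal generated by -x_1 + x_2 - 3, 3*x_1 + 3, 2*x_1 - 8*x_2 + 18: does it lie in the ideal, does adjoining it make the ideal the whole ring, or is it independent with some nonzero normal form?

First compute the reduced Gröbner basis of I by Buchberger's algorithm.
f_1 = -x_1 + x_2 - 3, LT = x_1.
f_2 = 3*x_1 + 3, LT = x_1.
f_3 = 2*x_1 - 8*x_2 + 18, LT = x_1.

S(f_1,f_2): lcm = x_1. S = -x_2 + 2.
  reduce S modulo (f_1, f_2, f_3):
  remainder -x_2 + 2 ≠ 0; add h_4 = -x_2 + 2 to the basis.

The other S-polynomials (S(f_1,f_3), S(f_2,f_3), S(f_1,h_4), S(f_2,h_4), S(f_3,h_4)) all reduce to 0 modulo the current basis, so we have a Gröbner basis.
Inter-reduce: drop elements whose leading term is divisible by another's, tail-reduce, and make monic.
Reduced Gröbner basis: {x_1 + 1, x_2 - 2}.
Label its elements g_1 = x_1 + 1, g_2 = x_2 - 2.

Reduce p = 4*x_1*x_2 - 11*x_1 + 3*x_2 - 11 modulo G:
  leading term x_1*x_2: subtract (4*x_2)·g_1 from 4*x_1*x_2 - 11*x_1 + 3*x_2 - 11 → -11*x_1 - x_2 - 11
  leading term x_1: subtract (-11)·g_1 from -11*x_1 - x_2 - 11 → -x_2
  leading term x_2: subtract (-1)·g_2 from -x_2 → -2
  leading term 1: no divisor's leading term divides it; move -2 to the remainder.
  normal form = -2.
The normal form is nonzero, so p ∉ I. Since p minus its normal form lies in I, I + (p) = I + (r) where r = -2; decide whether this ideal is the whole ring.
Here r = -2 is a nonzero constant, hence a unit: 1 ∈ I + (p), the Gröbner basis of I + (p) is {1}, and the enlarged system has no common solution — adjoining p is inconsistent.

Adjoining 4*x_1*x_2 - 11*x_1 + 3*x_2 - 11 makes the ideal the whole ring: the system is inconsistent.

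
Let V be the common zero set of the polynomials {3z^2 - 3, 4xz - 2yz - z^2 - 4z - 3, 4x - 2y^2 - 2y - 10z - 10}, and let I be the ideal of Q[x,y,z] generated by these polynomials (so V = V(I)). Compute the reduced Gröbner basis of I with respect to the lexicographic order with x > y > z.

This is the nonlinear analogue of row-reducing a linear system.

f_1 = 3z^2 - 3, LT = z^2.
f_2 = 4xz - 2yz - z^2 - 4z - 3, LT = xz.
f_3 = 4x - 2y^2 - 2y - 10z - 10, LT = x.

S(f_1,f_2): lcm = xz^2. S = -x + 1/2yz^2 + 1/4z^3 + z^2 + 3/4z.
  leading term x: subtract (-1/4)·f_3 from -x + 1/2yz^2 + 1/4z^3 + z^2 + 3/4z → -1/2y^2 + 1/2yz^2 - 1/2y + 1/4z^3 + z^2 - 7/4z - 5/2
  leading term y^2: no divisor's leading term divides it; move -1/2y^2 to the remainder.
  leading term yz^2: subtract (1/6y)·f_1 from 1/2yz^2 - 1/2y + 1/4z^3 + z^2 - 7/4z - 5/2 → 1/4z^3 + z^2 - 7/4z - 5/2
  leading term z^3: subtract (1/12z)·f_1 from 1/4z^3 + z^2 - 7/4z - 5/2 → z^2 - 3/2z - 5/2
  leading term z^2: subtract (1/3)·f_1 from z^2 - 3/2z - 5/2 → -3/2z - 3/2
  leading term z: no divisor's leading term divides it; move -3/2z to the remainder.
  leading term 1: no divisor's leading term divides it; move -3/2 to the remainder.
  remainder -1/2y^2 - 3/2z - 3/2 ≠ 0; add g_4 = -1/2y^2 - 3/2z - 3/2 to the basis.

The other S-polynomials (S(f_1,f_3), S(f_2,f_3), S(f_1,g_4), S(f_2,g_4), S(f_3,g_4)) all reduce to 0 modulo the current basis, so we have a Gröbner basis.
Inter-reduce: drop elements whose leading term is divisible by another's, tail-reduce, and make monic.

G = {x - 1/2y - z - 1, y^2 + 3z + 3, z^2 - 1}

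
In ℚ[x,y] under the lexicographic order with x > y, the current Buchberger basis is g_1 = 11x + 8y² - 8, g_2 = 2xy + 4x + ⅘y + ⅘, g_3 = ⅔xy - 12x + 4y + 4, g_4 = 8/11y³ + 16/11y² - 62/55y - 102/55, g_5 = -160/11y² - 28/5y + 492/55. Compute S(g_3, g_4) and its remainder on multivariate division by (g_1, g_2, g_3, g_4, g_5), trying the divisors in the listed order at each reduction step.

S(g_3, g_4) = -20xy² + 31/20xy + 51/20x + 6y³ + 6y²; remainder on division = -5661/250y - 5661/250.

lcm(LM(g_3), LM(g_4)) = xy³.
S = (lcm/LT(g_3))·g_3 − (lcm/LT(g_4))·g_4 = -20xy² + 31/20xy + 51/20x + 6y³ + 6y².
Reduce S modulo (g_1, g_2, g_3, g_4, g_5) in that order:
  leading term xy²: subtract (-20/11y²)·g_1 from -20xy² + 31/20xy + 51/20x + 6y³ + 6y² → 31/20xy + 51/20x + 160/11y⁴ + 6y³ - 94/11y²
  leading term xy: subtract (31/220y)·g_1 from 31/20xy + 51/20x + 160/11y⁴ + 6y³ - 94/11y² → 51/20x + 160/11y⁴ + 268/55y³ - 94/11y² + 62/55y
  leading term x: subtract (51/220)·g_1 from 51/20x + 160/11y⁴ + 268/55y³ - 94/11y² + 62/55y → 160/11y⁴ + 268/55y³ - 52/5y² + 62/55y + 102/55
  leading term y⁴: subtract (20y)·g_4 from 160/11y⁴ + 268/55y³ - 52/5y² + 62/55y + 102/55 → -1332/55y³ + 668/55y² + 2102/55y + 102/55
  leading term y³: subtract (-333/10)·g_4 from -1332/55y³ + 668/55y² + 2102/55y + 102/55 → 3332/55y² + 17/25y - 16473/275
  leading term y²: subtract (-833/200)·g_5 from 3332/55y² + 17/25y - 16473/275 → -5661/250y - 5661/250
  leading term y: no divisor's leading term divides it; move -5661/250y to the remainder.
  leading term 1: no divisor's leading term divides it; move -5661/250 to the remainder.
The remainder -5661/250y - 5661/250 is nonzero, so it would be added as the next basis element.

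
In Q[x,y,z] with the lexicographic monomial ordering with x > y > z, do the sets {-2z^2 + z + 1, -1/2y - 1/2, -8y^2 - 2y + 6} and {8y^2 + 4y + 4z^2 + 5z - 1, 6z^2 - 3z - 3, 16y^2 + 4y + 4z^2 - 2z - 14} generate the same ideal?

Two ideals are equal iff their reduced Gröbner bases coincide (the reduced basis is unique for a fixed ordering).
Buchberger on the first generating set:
f_1 = -2z^2 + z + 1, LT = z^2.
f_2 = -1/2y - 1/2, LT = y.
f_3 = -8y^2 - 2y + 6, LT = y^2.

The S-polynomials (S(f_1,f_2), S(f_1,f_3), S(f_2,f_3)) all reduce to 0 modulo the current basis, so we have a Gröbner basis.
Inter-reduce: drop elements whose leading term is divisible by another's, tail-reduce, and make monic.
Reduced Gröbner basis: {y + 1, z^2 - 1/2z - 1/2}.

Buchberger on the second generating set:
h_1 = 8y^2 + 4y + 4z^2 + 5z - 1, LT = y^2.
h_2 = 6z^2 - 3z - 3, LT = z^2.
h_3 = 16y^2 + 4y + 4z^2 - 2z - 14, LT = y^2.

S(h_1,h_3): lcm = y^2. S = 1/4y + 1/4z^2 + 3/4z + 3/4.
  leading term y: no divisor's leading term divides it; move 1/4y to the remainder.
  leading term z^2: subtract (1/24)·h_2 from 1/4z^2 + 3/4z + 3/4 → 7/8z + 7/8
  leading term z: no divisor's leading term divides it; move 7/8z to the remainder.
  leading term 1: no divisor's leading term divides it; move 7/8 to the remainder.
  remainder 1/4y + 7/8z + 7/8 ≠ 0; add k_4 = 1/4y + 7/8z + 7/8 to the basis.

S(h_1,k_4): lcm = y^2. S = -7/2yz - 3y + 1/2z^2 + 5/8z - 1/8.
  leading term yz: subtract (-14z)·k_4 from -7/2yz - 3y + 1/2z^2 + 5/8z - 1/8 → -3y + 51/4z^2 + 103/8z - 1/8
  leading term y: subtract (-12)·k_4 from -3y + 51/4z^2 + 103/8z - 1/8 → 51/4z^2 + 187/8z + 83/8
  leading term z^2: subtract (17/8)·h_2 from 51/4z^2 + 187/8z + 83/8 → 119/4z + 67/4
  leading term z: no divisor's leading term divides it; move 119/4z to the remainder.
  leading term 1: no divisor's leading term divides it; move 67/4 to the remainder.
  remainder 119/4z + 67/4 ≠ 0; add k_5 = 119/4z + 67/4 to the basis.

S(h_2,k_5): lcm = z^2. S = -253/238z - 1/2.
  leading term z: subtract (-506/14161)·k_5 from -253/238z - 1/2 → 1395/14161
  leading term 1: no divisor's leading term divides it; move 1395/14161 to the remainder.
  remainder 1395/14161 ≠ 0; add k_6 = 1395/14161 to the basis.

The other S-polynomials (S(h_1,h_2), S(h_2,h_3), S(h_2,k_4), S(h_3,k_4), S(h_1,k_5), S(h_3,k_5), S(k_4,k_5), S(h_1,k_6), S(h_2,k_6), S(h_3,k_6), S(k_4,k_6), S(k_5,k_6)) all reduce to 0 modulo the current basis, so we have a Gröbner basis.
Inter-reduce: drop elements whose leading term is divisible by another's, tail-reduce, and make monic.
Reduced Gröbner basis: {1}.

The bases are distinct; the ideals are different.
The choice of monomial ordering does not affect the verdict — as long as both bases are computed under the same ordering, their equality decides ideal equality.

No, the ideals differ.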